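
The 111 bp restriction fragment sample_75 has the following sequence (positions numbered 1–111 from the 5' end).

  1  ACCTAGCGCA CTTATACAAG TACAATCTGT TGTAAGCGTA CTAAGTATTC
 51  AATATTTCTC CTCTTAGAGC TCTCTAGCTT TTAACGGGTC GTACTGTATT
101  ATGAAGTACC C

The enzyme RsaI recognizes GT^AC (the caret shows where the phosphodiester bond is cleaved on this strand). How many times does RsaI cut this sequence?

GTAC occurs starting at positions 20, 38, 91, 106.
RsaI cuts at 4 sites.

4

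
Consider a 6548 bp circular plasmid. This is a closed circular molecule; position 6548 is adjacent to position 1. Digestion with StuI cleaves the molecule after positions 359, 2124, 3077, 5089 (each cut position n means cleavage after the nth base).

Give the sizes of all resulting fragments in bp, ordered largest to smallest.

2012, 1818, 1765, 953 bp

Circular molecule, 4 cuts → 4 fragments:
  2124 − 359 = 1765 bp
  3077 − 2124 = 953 bp
  5089 − 3077 = 2012 bp
  wrap: 6548 − 5089 + 359 = 1818 bp
Sorted largest to smallest: 2012, 1818, 1765, 953 bp.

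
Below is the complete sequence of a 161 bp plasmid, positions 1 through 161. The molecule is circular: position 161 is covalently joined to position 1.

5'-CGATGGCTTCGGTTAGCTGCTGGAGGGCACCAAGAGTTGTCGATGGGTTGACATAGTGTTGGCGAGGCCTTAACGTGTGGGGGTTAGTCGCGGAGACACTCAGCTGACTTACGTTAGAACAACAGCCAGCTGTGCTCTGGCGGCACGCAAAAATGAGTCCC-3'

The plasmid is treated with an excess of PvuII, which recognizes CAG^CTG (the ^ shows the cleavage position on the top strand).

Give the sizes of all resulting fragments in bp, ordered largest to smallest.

135, 26 bp

PvuII sites (CAGCTG) start at positions 101, 127.
PvuII cuts after base 3 of each site, so after positions 103, 129.
Circular molecule, 2 cuts → 2 fragments:
  104–129 → 26 bp
  130–161 then 1–103 → 32 + 103 = 135 bp
Sorted largest to smallest: 135, 26 bp.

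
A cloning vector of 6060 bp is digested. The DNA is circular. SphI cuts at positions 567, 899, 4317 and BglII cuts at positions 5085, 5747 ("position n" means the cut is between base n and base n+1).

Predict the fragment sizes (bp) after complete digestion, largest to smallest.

Combined cut positions (sorted): 567, 899, 4317, 5085, 5747.
Circular molecule, 5 cuts → 5 fragments:
  899 − 567 = 332 bp
  4317 − 899 = 3418 bp
  5085 − 4317 = 768 bp
  5747 − 5085 = 662 bp
  wrap: 6060 − 5747 + 567 = 880 bp
Sorted largest to smallest: 3418, 880, 768, 662, 332 bp.

3418, 880, 768, 662, 332 bp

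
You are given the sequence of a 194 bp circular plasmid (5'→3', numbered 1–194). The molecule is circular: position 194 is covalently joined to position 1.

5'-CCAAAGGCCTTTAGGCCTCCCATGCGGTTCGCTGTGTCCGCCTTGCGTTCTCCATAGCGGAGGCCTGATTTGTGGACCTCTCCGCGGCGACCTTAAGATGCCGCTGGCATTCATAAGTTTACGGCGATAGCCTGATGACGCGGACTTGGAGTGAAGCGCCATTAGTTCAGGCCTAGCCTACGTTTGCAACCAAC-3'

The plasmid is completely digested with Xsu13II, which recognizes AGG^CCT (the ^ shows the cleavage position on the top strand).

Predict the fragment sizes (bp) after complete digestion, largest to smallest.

Xsu13II sites (AGGCCT) start at positions 5, 13, 61, 169.
Xsu13II cuts after base 3 of each site, so after positions 7, 15, 63, 171.
Circular molecule, 4 cuts → 4 fragments:
  8–15 → 8 bp
  16–63 → 48 bp
  64–171 → 108 bp
  172–194 then 1–7 → 23 + 7 = 30 bp
Sorted largest to smallest: 108, 48, 30, 8 bp.

108, 48, 30, 8 bp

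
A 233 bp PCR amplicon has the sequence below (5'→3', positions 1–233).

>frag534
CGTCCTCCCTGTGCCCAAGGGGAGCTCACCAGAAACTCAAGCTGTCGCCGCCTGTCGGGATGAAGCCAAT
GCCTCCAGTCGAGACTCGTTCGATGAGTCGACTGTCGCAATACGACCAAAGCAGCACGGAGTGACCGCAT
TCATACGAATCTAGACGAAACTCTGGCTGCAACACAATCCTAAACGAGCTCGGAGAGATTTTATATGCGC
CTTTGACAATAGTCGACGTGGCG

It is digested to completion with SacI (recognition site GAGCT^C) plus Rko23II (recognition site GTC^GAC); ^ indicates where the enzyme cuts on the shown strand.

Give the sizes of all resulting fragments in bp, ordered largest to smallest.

91, 73, 34, 26, 9 bp

SacI sites (GAGCTC) start at positions 22, 186.
SacI cuts after base 5 of each site (before the last base), so after positions 26, 190.
Rko23II sites (GTCGAC) start at positions 97, 222.
Rko23II cuts after base 3 of each site, so after positions 99, 224.
Combined cut positions: 26, 99, 190, 224.
Linear molecule, 4 cuts → 5 fragments:
  1–26 → 26 bp
  27–99 → 73 bp
  100–190 → 91 bp
  191–224 → 34 bp
  225–233 → 9 bp
Sorted largest to smallest: 91, 73, 34, 26, 9 bp.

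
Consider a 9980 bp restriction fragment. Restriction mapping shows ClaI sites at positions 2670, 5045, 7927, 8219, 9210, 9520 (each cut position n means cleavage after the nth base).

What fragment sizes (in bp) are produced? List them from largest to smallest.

2882, 2670, 2375, 991, 460, 310, 292 bp

Linear molecule, 6 cuts → 7 fragments:
  2670 − 0 = 2670 bp
  5045 − 2670 = 2375 bp
  7927 − 5045 = 2882 bp
  8219 − 7927 = 292 bp
  9210 − 8219 = 991 bp
  9520 − 9210 = 310 bp
  9980 − 9520 = 460 bp
Sorted largest to smallest: 2882, 2670, 2375, 991, 460, 310, 292 bp.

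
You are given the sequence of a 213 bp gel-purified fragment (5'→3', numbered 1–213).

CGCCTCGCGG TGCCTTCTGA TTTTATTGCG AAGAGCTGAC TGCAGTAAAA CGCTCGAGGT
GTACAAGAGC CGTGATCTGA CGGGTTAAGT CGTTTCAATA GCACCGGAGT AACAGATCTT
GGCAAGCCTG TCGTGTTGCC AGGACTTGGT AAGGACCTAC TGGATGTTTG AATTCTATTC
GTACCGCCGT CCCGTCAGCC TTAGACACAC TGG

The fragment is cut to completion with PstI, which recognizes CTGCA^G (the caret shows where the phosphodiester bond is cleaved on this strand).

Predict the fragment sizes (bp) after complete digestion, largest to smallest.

169, 44 bp

The PstI site (CTGCAG) starts at position 40.
PstI cuts after base 5 of each site (before the last base), so after position 44.
Linear molecule, 1 cut → 2 fragments:
  1–44 → 44 bp
  45–213 → 169 bp
Sorted largest to smallest: 169, 44 bp.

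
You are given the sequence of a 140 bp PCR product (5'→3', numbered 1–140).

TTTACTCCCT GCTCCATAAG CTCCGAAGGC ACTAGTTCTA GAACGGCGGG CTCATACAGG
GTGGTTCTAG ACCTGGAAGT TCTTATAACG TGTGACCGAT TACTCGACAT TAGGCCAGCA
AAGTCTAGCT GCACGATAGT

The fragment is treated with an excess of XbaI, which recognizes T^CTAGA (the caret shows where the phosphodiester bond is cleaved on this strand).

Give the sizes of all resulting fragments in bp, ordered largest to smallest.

74, 37, 29 bp

XbaI sites (TCTAGA) start at positions 37, 66.
XbaI cuts after the first base of each site, so after positions 37, 66.
Linear molecule, 2 cuts → 3 fragments:
  1–37 → 37 bp
  38–66 → 29 bp
  67–140 → 74 bp
Sorted largest to smallest: 74, 37, 29 bp.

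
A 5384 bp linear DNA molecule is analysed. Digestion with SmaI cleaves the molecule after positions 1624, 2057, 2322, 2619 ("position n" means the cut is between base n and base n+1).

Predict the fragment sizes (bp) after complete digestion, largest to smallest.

Linear molecule, 4 cuts → 5 fragments:
  1624 − 0 = 1624 bp
  2057 − 1624 = 433 bp
  2322 − 2057 = 265 bp
  2619 − 2322 = 297 bp
  5384 − 2619 = 2765 bp
Sorted largest to smallest: 2765, 1624, 433, 297, 265 bp.

2765, 1624, 433, 297, 265 bp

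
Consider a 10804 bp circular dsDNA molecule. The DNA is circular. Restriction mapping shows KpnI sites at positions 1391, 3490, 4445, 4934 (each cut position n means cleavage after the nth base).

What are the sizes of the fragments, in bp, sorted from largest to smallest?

7261, 2099, 955, 489 bp

Circular molecule, 4 cuts → 4 fragments:
  3490 − 1391 = 2099 bp
  4445 − 3490 = 955 bp
  4934 − 4445 = 489 bp
  wrap: 10804 − 4934 + 1391 = 7261 bp
Sorted largest to smallest: 7261, 2099, 955, 489 bp.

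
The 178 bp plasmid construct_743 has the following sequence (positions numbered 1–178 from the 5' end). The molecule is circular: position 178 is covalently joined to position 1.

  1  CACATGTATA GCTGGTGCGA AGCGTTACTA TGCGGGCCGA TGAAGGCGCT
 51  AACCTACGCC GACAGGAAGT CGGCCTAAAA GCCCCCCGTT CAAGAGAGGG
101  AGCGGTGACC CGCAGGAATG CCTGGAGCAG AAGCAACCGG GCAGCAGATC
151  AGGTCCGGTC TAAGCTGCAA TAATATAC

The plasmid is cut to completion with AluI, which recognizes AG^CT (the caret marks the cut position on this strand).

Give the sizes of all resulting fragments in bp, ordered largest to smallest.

153, 25 bp

AluI sites (AGCT) start at positions 10, 163.
AluI cuts after base 2 of each site, so after positions 11, 164.
Circular molecule, 2 cuts → 2 fragments:
  12–164 → 153 bp
  165–178 then 1–11 → 14 + 11 = 25 bp
Sorted largest to smallest: 153, 25 bp.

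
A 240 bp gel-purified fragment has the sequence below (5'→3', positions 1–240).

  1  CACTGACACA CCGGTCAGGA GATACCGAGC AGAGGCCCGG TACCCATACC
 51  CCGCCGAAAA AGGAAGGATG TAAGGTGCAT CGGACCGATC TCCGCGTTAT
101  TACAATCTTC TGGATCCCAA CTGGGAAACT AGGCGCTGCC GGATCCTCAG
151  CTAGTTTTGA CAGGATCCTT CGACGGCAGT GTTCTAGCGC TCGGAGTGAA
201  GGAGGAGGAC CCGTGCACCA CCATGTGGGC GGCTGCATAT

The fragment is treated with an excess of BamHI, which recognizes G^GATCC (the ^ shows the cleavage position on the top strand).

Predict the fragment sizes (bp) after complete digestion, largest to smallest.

BamHI sites (GGATCC) start at positions 112, 141, 163.
BamHI cuts after the first base of each site, so after positions 112, 141, 163.
Linear molecule, 3 cuts → 4 fragments:
  1–112 → 112 bp
  113–141 → 29 bp
  142–163 → 22 bp
  164–240 → 77 bp
Sorted largest to smallest: 112, 77, 29, 22 bp.

112, 77, 29, 22 bp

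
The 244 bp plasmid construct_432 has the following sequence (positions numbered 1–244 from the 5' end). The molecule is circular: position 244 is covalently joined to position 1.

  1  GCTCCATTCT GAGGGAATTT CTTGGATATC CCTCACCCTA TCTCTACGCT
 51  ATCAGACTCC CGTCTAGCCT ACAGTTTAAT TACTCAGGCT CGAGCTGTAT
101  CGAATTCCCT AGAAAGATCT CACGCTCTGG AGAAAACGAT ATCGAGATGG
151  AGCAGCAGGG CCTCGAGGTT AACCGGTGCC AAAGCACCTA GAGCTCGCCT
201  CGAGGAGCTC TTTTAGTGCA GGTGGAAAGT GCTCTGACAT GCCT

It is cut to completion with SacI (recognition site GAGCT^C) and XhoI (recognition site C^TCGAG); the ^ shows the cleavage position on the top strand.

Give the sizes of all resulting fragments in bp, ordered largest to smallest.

124, 73, 33, 10, 4 bp

SacI sites (GAGCTC) start at positions 191, 205.
SacI cuts after base 5 of each site (before the last base), so after positions 195, 209.
XhoI sites (CTCGAG) start at positions 89, 162, 199.
XhoI cuts after the first base of each site, so after positions 89, 162, 199.
Combined cut positions: 89, 162, 195, 199, 209.
Circular molecule, 5 cuts → 5 fragments:
  90–162 → 73 bp
  163–195 → 33 bp
  196–199 → 4 bp
  200–209 → 10 bp
  210–244 then 1–89 → 35 + 89 = 124 bp
Sorted largest to smallest: 124, 73, 33, 10, 4 bp.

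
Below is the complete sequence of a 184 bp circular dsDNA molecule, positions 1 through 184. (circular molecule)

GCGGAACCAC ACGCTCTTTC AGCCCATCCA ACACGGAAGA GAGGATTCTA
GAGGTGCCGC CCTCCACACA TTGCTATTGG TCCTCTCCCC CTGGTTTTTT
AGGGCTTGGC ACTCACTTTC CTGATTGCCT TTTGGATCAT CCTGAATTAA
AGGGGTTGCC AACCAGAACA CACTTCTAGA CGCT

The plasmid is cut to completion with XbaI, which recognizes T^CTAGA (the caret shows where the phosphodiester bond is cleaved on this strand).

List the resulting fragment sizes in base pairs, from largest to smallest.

XbaI sites (TCTAGA) start at positions 47, 175.
XbaI cuts after the first base of each site, so after positions 47, 175.
Circular molecule, 2 cuts → 2 fragments:
  48–175 → 128 bp
  176–184 then 1–47 → 9 + 47 = 56 bp
Sorted largest to smallest: 128, 56 bp.

128, 56 bp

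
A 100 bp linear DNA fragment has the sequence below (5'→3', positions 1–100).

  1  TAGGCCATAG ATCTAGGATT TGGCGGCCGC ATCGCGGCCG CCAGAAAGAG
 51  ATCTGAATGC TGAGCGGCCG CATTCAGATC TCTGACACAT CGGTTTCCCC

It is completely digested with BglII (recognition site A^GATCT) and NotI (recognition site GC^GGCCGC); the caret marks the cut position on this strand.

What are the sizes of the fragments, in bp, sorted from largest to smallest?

BglII sites (AGATCT) start at positions 9, 49, 76.
BglII cuts after the first base of each site, so after positions 9, 49, 76.
NotI sites (GCGGCCGC) start at positions 23, 34, 64.
NotI cuts after base 2 of each site, so after positions 24, 35, 65.
Combined cut positions: 9, 24, 35, 49, 65, 76.
Linear molecule, 6 cuts → 7 fragments:
  1–9 → 9 bp
  10–24 → 15 bp
  25–35 → 11 bp
  36–49 → 14 bp
  50–65 → 16 bp
  66–76 → 11 bp
  77–100 → 24 bp
Sorted largest to smallest: 24, 16, 15, 14, 11, 11, 9 bp.

24, 16, 15, 14, 11, 11, 9 bp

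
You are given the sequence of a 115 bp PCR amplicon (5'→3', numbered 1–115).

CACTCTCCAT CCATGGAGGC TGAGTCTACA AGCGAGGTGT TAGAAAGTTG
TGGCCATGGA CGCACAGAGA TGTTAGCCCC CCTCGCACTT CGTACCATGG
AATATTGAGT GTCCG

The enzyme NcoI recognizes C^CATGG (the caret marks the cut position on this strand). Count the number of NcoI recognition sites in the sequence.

CCATGG occurs starting at positions 11, 54, 95.
NcoI cuts at 3 sites.

3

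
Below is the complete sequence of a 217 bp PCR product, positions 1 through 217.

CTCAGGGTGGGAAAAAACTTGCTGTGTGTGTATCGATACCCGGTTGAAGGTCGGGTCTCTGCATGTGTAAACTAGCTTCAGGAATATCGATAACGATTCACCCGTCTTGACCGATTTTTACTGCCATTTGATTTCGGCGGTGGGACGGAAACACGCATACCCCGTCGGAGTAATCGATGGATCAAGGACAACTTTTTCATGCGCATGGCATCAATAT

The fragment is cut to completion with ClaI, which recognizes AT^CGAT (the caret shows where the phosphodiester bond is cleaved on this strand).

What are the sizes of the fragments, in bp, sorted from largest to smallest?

ClaI sites (ATCGAT) start at positions 32, 86, 173.
ClaI cuts after base 2 of each site, so after positions 33, 87, 174.
Linear molecule, 3 cuts → 4 fragments:
  1–33 → 33 bp
  34–87 → 54 bp
  88–174 → 87 bp
  175–217 → 43 bp
Sorted largest to smallest: 87, 54, 43, 33 bp.

87, 54, 43, 33 bp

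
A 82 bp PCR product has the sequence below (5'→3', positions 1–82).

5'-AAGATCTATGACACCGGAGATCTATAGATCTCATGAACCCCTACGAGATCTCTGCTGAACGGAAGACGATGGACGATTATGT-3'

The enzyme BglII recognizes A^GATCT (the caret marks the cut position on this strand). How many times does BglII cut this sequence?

4

AGATCT occurs starting at positions 2, 18, 26, 46.
BglII cuts at 4 sites.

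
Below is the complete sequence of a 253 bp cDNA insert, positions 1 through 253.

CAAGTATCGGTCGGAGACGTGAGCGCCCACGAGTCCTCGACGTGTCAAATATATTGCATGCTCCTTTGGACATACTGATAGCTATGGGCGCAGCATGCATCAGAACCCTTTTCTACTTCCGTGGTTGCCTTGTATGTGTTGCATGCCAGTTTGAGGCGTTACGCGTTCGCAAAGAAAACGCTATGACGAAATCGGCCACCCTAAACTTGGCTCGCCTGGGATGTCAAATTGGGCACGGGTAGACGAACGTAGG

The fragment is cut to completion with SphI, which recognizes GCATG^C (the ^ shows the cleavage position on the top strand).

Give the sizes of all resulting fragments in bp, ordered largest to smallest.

108, 60, 48, 37 bp

SphI sites (GCATGC) start at positions 56, 93, 141.
SphI cuts after base 5 of each site (before the last base), so after positions 60, 97, 145.
Linear molecule, 3 cuts → 4 fragments:
  1–60 → 60 bp
  61–97 → 37 bp
  98–145 → 48 bp
  146–253 → 108 bp
Sorted largest to smallest: 108, 60, 48, 37 bp.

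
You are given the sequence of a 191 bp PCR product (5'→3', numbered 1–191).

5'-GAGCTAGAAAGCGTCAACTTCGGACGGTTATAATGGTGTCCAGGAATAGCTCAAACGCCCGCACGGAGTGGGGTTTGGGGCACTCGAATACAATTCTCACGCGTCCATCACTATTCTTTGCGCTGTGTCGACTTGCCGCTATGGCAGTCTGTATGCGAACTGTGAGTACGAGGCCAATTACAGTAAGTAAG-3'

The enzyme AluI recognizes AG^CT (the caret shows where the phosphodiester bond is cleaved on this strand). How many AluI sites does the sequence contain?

2

AGCT occurs starting at positions 2, 48.
AluI cuts at 2 sites.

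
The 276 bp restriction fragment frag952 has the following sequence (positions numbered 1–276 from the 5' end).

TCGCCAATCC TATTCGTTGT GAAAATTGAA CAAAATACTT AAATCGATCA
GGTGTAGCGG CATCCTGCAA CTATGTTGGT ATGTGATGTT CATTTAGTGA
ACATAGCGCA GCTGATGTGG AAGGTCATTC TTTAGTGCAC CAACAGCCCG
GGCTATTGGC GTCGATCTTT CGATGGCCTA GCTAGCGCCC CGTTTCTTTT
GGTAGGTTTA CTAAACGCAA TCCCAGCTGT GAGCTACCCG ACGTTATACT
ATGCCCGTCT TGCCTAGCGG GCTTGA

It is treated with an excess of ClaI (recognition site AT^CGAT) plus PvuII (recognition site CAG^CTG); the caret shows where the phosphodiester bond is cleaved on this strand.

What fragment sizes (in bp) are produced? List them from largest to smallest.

The ClaI site (ATCGAT) starts at position 43.
ClaI cuts after base 2 of each site, so after position 44.
PvuII sites (CAGCTG) start at positions 109, 224.
PvuII cuts after base 3 of each site, so after positions 111, 226.
Combined cut positions: 44, 111, 226.
Linear molecule, 3 cuts → 4 fragments:
  1–44 → 44 bp
  45–111 → 67 bp
  112–226 → 115 bp
  227–276 → 50 bp
Sorted largest to smallest: 115, 67, 50, 44 bp.

115, 67, 50, 44 bp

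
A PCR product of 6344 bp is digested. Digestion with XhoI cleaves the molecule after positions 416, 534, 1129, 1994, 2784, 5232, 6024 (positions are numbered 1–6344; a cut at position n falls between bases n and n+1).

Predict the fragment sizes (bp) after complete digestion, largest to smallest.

Linear molecule, 7 cuts → 8 fragments:
  416 − 0 = 416 bp
  534 − 416 = 118 bp
  1129 − 534 = 595 bp
  1994 − 1129 = 865 bp
  2784 − 1994 = 790 bp
  5232 − 2784 = 2448 bp
  6024 − 5232 = 792 bp
  6344 − 6024 = 320 bp
Sorted largest to smallest: 2448, 865, 792, 790, 595, 416, 320, 118 bp.

2448, 865, 792, 790, 595, 416, 320, 118 bp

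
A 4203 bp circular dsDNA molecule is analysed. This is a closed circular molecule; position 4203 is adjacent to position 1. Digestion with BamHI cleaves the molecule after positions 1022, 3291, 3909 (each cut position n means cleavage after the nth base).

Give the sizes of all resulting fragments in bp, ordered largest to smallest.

2269, 1316, 618 bp

Circular molecule, 3 cuts → 3 fragments:
  3291 − 1022 = 2269 bp
  3909 − 3291 = 618 bp
  wrap: 4203 − 3909 + 1022 = 1316 bp
Sorted largest to smallest: 2269, 1316, 618 bp.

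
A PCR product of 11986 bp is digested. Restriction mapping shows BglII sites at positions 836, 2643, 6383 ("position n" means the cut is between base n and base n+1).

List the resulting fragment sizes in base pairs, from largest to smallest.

Linear molecule, 3 cuts → 4 fragments:
  836 − 0 = 836 bp
  2643 − 836 = 1807 bp
  6383 − 2643 = 3740 bp
  11986 − 6383 = 5603 bp
Sorted largest to smallest: 5603, 3740, 1807, 836 bp.

5603, 3740, 1807, 836 bp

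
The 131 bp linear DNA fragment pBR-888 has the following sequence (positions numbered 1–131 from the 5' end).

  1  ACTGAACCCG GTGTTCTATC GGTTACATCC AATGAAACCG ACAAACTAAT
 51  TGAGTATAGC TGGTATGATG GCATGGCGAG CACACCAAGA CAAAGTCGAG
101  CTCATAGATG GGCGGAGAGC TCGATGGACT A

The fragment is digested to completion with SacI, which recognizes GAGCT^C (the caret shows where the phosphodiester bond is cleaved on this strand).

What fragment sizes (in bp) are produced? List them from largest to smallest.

SacI sites (GAGCTC) start at positions 98, 117.
SacI cuts after base 5 of each site (before the last base), so after positions 102, 121.
Linear molecule, 2 cuts → 3 fragments:
  1–102 → 102 bp
  103–121 → 19 bp
  122–131 → 10 bp
Sorted largest to smallest: 102, 19, 10 bp.

102, 19, 10 bp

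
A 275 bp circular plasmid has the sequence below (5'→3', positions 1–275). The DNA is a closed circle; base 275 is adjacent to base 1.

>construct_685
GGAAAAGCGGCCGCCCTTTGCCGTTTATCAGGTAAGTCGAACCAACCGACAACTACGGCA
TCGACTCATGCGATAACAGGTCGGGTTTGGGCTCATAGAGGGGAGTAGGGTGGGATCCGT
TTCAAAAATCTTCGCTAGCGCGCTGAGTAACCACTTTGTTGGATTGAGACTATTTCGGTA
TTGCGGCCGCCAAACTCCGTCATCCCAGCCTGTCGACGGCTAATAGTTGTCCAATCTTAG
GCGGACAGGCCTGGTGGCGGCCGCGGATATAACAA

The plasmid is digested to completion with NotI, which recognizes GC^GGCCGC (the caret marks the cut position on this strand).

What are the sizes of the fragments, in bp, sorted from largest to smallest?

176, 74, 25 bp

NotI sites (GCGGCCGC) start at positions 7, 183, 257.
NotI cuts after base 2 of each site, so after positions 8, 184, 258.
Circular molecule, 3 cuts → 3 fragments:
  9–184 → 176 bp
  185–258 → 74 bp
  259–275 then 1–8 → 17 + 8 = 25 bp
Sorted largest to smallest: 176, 74, 25 bp.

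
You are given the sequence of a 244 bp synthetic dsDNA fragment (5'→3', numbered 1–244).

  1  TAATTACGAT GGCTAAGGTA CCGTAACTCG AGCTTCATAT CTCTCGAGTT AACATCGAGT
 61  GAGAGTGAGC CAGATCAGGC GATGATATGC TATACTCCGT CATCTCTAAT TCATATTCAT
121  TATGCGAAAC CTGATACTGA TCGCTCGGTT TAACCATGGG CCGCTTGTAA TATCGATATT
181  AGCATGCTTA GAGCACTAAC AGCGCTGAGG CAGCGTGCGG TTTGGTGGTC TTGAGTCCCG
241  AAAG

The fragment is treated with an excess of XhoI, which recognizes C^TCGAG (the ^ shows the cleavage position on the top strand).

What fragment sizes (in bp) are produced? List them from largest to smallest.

201, 27, 16 bp

XhoI sites (CTCGAG) start at positions 27, 43.
XhoI cuts after the first base of each site, so after positions 27, 43.
Linear molecule, 2 cuts → 3 fragments:
  1–27 → 27 bp
  28–43 → 16 bp
  44–244 → 201 bp
Sorted largest to smallest: 201, 27, 16 bp.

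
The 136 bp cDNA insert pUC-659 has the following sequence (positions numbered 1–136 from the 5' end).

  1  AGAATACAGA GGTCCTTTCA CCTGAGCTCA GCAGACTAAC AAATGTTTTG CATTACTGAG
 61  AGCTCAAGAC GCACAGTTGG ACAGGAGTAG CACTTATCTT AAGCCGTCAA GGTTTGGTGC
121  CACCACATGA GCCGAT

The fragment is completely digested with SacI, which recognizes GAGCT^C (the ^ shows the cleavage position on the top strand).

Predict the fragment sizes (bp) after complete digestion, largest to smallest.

SacI sites (GAGCTC) start at positions 24, 60.
SacI cuts after base 5 of each site (before the last base), so after positions 28, 64.
Linear molecule, 2 cuts → 3 fragments:
  1–28 → 28 bp
  29–64 → 36 bp
  65–136 → 72 bp
Sorted largest to smallest: 72, 36, 28 bp.

72, 36, 28 bp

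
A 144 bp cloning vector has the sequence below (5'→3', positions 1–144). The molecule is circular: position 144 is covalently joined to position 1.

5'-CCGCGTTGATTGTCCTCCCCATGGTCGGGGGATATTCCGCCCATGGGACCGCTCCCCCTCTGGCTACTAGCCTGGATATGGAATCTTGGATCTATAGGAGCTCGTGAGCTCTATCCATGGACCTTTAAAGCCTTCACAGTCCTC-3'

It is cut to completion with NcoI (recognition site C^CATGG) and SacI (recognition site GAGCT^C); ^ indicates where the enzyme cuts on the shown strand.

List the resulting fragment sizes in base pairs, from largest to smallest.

61, 48, 22, 8, 5 bp

NcoI sites (CCATGG) start at positions 19, 41, 115.
NcoI cuts after the first base of each site, so after positions 19, 41, 115.
SacI sites (GAGCTC) start at positions 98, 106.
SacI cuts after base 5 of each site (before the last base), so after positions 102, 110.
Combined cut positions: 19, 41, 102, 110, 115.
Circular molecule, 5 cuts → 5 fragments:
  20–41 → 22 bp
  42–102 → 61 bp
  103–110 → 8 bp
  111–115 → 5 bp
  116–144 then 1–19 → 29 + 19 = 48 bp
Sorted largest to smallest: 61, 48, 22, 8, 5 bp.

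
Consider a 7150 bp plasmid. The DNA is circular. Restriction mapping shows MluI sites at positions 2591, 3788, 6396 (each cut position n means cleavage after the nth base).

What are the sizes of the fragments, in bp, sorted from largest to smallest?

Circular molecule, 3 cuts → 3 fragments:
  3788 − 2591 = 1197 bp
  6396 − 3788 = 2608 bp
  wrap: 7150 − 6396 + 2591 = 3345 bp
Sorted largest to smallest: 3345, 2608, 1197 bp.

3345, 2608, 1197 bp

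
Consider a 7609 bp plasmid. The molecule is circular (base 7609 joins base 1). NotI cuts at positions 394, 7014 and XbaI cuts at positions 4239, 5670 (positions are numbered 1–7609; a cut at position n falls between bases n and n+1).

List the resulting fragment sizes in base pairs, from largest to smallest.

Combined cut positions (sorted): 394, 4239, 5670, 7014.
Circular molecule, 4 cuts → 4 fragments:
  4239 − 394 = 3845 bp
  5670 − 4239 = 1431 bp
  7014 − 5670 = 1344 bp
  wrap: 7609 − 7014 + 394 = 989 bp
Sorted largest to smallest: 3845, 1431, 1344, 989 bp.

3845, 1431, 1344, 989 bp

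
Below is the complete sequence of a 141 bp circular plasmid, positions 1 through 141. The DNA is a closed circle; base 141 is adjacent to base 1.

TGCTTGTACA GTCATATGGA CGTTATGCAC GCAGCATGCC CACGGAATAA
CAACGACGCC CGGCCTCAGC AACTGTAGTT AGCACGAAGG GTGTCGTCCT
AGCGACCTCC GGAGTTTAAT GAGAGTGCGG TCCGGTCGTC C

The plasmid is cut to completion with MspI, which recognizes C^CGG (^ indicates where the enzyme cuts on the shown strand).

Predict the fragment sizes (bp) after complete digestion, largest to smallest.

MspI sites (CCGG) start at positions 60, 109, 132.
MspI cuts after the first base of each site, so after positions 60, 109, 132.
Circular molecule, 3 cuts → 3 fragments:
  61–109 → 49 bp
  110–132 → 23 bp
  133–141 then 1–60 → 9 + 60 = 69 bp
Sorted largest to smallest: 69, 49, 23 bp.

69, 49, 23 bp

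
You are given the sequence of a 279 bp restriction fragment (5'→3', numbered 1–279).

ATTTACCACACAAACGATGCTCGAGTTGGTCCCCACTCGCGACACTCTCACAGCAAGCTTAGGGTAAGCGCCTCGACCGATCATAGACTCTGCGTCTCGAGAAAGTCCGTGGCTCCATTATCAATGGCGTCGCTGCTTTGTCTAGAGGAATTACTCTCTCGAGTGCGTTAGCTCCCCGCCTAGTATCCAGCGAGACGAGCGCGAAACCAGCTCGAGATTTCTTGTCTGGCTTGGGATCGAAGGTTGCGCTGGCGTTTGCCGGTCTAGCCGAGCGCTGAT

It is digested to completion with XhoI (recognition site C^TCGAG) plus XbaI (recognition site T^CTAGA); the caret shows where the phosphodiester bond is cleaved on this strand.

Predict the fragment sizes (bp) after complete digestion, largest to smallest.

XhoI sites (CTCGAG) start at positions 20, 96, 158, 211.
XhoI cuts after the first base of each site, so after positions 20, 96, 158, 211.
The XbaI site (TCTAGA) starts at position 141.
XbaI cuts after the first base of each site, so after position 141.
Combined cut positions: 20, 96, 141, 158, 211.
Linear molecule, 5 cuts → 6 fragments:
  1–20 → 20 bp
  21–96 → 76 bp
  97–141 → 45 bp
  142–158 → 17 bp
  159–211 → 53 bp
  212–279 → 68 bp
Sorted largest to smallest: 76, 68, 53, 45, 20, 17 bp.

76, 68, 53, 45, 20, 17 bp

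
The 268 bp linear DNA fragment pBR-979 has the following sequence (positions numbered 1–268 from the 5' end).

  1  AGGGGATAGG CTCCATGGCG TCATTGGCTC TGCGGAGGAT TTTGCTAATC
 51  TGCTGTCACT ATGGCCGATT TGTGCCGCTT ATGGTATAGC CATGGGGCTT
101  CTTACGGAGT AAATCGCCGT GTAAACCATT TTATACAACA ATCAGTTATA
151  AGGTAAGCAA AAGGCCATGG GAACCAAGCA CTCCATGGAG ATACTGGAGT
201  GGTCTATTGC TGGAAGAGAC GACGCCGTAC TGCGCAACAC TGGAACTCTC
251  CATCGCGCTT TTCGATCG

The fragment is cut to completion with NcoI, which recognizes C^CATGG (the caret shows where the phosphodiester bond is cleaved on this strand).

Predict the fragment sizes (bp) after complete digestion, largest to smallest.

NcoI sites (CCATGG) start at positions 13, 90, 165, 183.
NcoI cuts after the first base of each site, so after positions 13, 90, 165, 183.
Linear molecule, 4 cuts → 5 fragments:
  1–13 → 13 bp
  14–90 → 77 bp
  91–165 → 75 bp
  166–183 → 18 bp
  184–268 → 85 bp
Sorted largest to smallest: 85, 77, 75, 18, 13 bp.

85, 77, 75, 18, 13 bp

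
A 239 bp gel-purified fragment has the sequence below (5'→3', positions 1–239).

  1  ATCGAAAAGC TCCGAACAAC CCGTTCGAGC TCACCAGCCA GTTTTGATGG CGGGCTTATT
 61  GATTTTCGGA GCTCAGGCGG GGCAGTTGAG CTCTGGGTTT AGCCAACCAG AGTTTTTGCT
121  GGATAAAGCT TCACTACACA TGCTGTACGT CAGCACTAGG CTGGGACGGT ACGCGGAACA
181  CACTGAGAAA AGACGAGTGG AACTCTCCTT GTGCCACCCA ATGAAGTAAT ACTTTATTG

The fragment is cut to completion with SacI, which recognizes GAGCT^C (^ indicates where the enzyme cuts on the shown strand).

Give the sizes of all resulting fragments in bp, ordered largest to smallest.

SacI sites (GAGCTC) start at positions 27, 69, 88.
SacI cuts after base 5 of each site (before the last base), so after positions 31, 73, 92.
Linear molecule, 3 cuts → 4 fragments:
  1–31 → 31 bp
  32–73 → 42 bp
  74–92 → 19 bp
  93–239 → 147 bp
Sorted largest to smallest: 147, 42, 31, 19 bp.

147, 42, 31, 19 bp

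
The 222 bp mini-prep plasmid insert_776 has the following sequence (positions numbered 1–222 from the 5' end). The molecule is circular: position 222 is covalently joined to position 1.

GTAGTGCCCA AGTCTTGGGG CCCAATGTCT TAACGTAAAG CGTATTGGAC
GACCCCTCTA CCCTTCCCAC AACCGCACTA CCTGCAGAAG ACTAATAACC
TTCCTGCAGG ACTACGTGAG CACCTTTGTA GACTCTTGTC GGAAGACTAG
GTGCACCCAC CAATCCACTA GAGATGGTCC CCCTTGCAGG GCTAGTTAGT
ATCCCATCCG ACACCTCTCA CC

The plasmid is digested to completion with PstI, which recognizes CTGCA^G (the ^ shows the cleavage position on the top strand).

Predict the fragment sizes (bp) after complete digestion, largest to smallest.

200, 22 bp

PstI sites (CTGCAG) start at positions 82, 104.
PstI cuts after base 5 of each site (before the last base), so after positions 86, 108.
Circular molecule, 2 cuts → 2 fragments:
  87–108 → 22 bp
  109–222 then 1–86 → 114 + 86 = 200 bp
Sorted largest to smallest: 200, 22 bp.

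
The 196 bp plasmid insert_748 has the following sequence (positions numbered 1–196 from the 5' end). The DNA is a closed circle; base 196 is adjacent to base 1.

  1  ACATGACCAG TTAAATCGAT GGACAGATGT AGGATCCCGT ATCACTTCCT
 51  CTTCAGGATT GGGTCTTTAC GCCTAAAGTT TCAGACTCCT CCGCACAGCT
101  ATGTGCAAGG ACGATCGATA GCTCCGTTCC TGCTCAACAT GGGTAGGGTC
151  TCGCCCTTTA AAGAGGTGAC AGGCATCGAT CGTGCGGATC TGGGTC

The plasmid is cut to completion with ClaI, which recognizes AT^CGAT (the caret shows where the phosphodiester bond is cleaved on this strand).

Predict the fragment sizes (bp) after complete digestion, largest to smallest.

99, 61, 36 bp

ClaI sites (ATCGAT) start at positions 15, 114, 175.
ClaI cuts after base 2 of each site, so after positions 16, 115, 176.
Circular molecule, 3 cuts → 3 fragments:
  17–115 → 99 bp
  116–176 → 61 bp
  177–196 then 1–16 → 20 + 16 = 36 bp
Sorted largest to smallest: 99, 61, 36 bp.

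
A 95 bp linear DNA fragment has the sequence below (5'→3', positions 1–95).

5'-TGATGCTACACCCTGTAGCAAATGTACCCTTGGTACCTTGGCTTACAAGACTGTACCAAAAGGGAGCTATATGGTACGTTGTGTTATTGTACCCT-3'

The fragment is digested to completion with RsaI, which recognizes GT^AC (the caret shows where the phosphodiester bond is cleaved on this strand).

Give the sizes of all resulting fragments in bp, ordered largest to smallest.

25, 21, 20, 15, 9, 5 bp

RsaI sites (GTAC) start at positions 24, 33, 53, 74, 89.
RsaI cuts after base 2 of each site, so after positions 25, 34, 54, 75, 90.
Linear molecule, 5 cuts → 6 fragments:
  1–25 → 25 bp
  26–34 → 9 bp
  35–54 → 20 bp
  55–75 → 21 bp
  76–90 → 15 bp
  91–95 → 5 bp
Sorted largest to smallest: 25, 21, 20, 15, 9, 5 bp.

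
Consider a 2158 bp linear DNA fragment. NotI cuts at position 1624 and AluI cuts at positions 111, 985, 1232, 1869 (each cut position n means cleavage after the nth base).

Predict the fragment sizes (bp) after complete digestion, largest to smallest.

Combined cut positions (sorted): 111, 985, 1232, 1624, 1869.
Linear molecule, 5 cuts → 6 fragments:
  111 − 0 = 111 bp
  985 − 111 = 874 bp
  1232 − 985 = 247 bp
  1624 − 1232 = 392 bp
  1869 − 1624 = 245 bp
  2158 − 1869 = 289 bp
Sorted largest to smallest: 874, 392, 289, 247, 245, 111 bp.

874, 392, 289, 247, 245, 111 bp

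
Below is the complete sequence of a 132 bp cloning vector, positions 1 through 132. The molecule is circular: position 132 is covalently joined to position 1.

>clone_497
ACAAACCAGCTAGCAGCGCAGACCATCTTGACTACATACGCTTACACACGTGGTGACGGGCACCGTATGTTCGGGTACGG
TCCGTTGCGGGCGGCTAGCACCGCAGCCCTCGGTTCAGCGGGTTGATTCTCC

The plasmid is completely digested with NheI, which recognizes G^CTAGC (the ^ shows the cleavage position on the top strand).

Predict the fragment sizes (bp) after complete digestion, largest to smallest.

NheI sites (GCTAGC) start at positions 9, 94.
NheI cuts after the first base of each site, so after positions 9, 94.
Circular molecule, 2 cuts → 2 fragments:
  10–94 → 85 bp
  95–132 then 1–9 → 38 + 9 = 47 bp
Sorted largest to smallest: 85, 47 bp.

85, 47 bp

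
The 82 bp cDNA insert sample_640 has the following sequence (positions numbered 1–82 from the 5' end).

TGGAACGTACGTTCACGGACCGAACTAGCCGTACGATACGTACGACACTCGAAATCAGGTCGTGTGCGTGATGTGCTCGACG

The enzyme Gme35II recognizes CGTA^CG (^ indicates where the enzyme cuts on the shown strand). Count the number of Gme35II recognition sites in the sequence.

3

CGTACG occurs starting at positions 6, 30, 39.
Gme35II cuts at 3 sites.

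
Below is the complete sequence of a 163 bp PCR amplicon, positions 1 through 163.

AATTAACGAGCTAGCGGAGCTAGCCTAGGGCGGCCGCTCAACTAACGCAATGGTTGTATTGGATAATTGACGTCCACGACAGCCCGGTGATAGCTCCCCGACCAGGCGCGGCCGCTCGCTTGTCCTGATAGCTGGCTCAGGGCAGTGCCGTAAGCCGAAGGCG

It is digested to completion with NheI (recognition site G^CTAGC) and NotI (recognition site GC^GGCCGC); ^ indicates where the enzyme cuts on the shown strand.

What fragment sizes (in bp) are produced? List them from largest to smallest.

78, 54, 12, 10, 9 bp

NheI sites (GCTAGC) start at positions 10, 19.
NheI cuts after the first base of each site, so after positions 10, 19.
NotI sites (GCGGCCGC) start at positions 30, 108.
NotI cuts after base 2 of each site, so after positions 31, 109.
Combined cut positions: 10, 19, 31, 109.
Linear molecule, 4 cuts → 5 fragments:
  1–10 → 10 bp
  11–19 → 9 bp
  20–31 → 12 bp
  32–109 → 78 bp
  110–163 → 54 bp
Sorted largest to smallest: 78, 54, 12, 10, 9 bp.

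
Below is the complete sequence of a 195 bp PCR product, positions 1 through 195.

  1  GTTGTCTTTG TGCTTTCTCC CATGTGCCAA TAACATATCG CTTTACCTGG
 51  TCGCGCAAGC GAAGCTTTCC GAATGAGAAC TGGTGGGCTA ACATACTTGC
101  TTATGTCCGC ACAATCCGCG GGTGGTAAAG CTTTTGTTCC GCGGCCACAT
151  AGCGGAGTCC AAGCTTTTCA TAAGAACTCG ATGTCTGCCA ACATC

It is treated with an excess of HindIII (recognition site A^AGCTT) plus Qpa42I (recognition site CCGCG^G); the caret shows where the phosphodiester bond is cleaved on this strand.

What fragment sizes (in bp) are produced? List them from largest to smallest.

62, 58, 34, 18, 15, 8 bp

HindIII sites (AAGCTT) start at positions 62, 128, 161.
HindIII cuts after the first base of each site, so after positions 62, 128, 161.
Qpa42I sites (CCGCGG) start at positions 116, 139.
Qpa42I cuts after base 5 of each site (before the last base), so after positions 120, 143.
Combined cut positions: 62, 120, 128, 143, 161.
Linear molecule, 5 cuts → 6 fragments:
  1–62 → 62 bp
  63–120 → 58 bp
  121–128 → 8 bp
  129–143 → 15 bp
  144–161 → 18 bp
  162–195 → 34 bp
Sorted largest to smallest: 62, 58, 34, 18, 15, 8 bp.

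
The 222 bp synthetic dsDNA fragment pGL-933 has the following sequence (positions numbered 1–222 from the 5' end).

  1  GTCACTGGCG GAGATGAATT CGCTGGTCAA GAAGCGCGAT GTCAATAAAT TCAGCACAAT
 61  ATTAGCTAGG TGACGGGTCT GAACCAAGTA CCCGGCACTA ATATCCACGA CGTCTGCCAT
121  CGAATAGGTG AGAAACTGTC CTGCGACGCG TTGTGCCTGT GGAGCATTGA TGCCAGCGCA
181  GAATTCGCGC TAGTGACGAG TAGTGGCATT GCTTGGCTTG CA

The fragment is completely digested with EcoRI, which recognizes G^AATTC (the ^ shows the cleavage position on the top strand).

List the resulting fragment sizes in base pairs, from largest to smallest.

EcoRI sites (GAATTC) start at positions 16, 181.
EcoRI cuts after the first base of each site, so after positions 16, 181.
Linear molecule, 2 cuts → 3 fragments:
  1–16 → 16 bp
  17–181 → 165 bp
  182–222 → 41 bp
Sorted largest to smallest: 165, 41, 16 bp.

165, 41, 16 bp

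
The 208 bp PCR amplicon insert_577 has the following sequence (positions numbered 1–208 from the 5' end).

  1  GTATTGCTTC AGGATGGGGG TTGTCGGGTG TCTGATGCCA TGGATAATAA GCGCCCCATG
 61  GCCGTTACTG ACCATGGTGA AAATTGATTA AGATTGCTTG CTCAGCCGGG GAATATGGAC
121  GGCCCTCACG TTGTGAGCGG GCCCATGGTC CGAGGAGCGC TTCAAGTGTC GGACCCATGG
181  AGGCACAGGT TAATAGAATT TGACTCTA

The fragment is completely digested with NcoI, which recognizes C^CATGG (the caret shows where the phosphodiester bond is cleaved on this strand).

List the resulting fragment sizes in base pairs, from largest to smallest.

NcoI sites (CCATGG) start at positions 38, 56, 72, 143, 175.
NcoI cuts after the first base of each site, so after positions 38, 56, 72, 143, 175.
Linear molecule, 5 cuts → 6 fragments:
  1–38 → 38 bp
  39–56 → 18 bp
  57–72 → 16 bp
  73–143 → 71 bp
  144–175 → 32 bp
  176–208 → 33 bp
Sorted largest to smallest: 71, 38, 33, 32, 18, 16 bp.

71, 38, 33, 32, 18, 16 bp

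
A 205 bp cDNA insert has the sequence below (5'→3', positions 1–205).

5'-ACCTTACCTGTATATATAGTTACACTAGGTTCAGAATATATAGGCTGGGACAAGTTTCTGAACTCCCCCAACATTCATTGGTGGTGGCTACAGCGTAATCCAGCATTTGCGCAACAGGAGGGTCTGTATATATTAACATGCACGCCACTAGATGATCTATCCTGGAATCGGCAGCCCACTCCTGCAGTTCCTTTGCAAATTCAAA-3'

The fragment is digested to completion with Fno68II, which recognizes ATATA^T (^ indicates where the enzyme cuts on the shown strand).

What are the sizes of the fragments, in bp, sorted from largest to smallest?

Fno68II sites (ATATAT) start at positions 12, 36, 128.
Fno68II cuts after base 5 of each site (before the last base), so after positions 16, 40, 132.
Linear molecule, 3 cuts → 4 fragments:
  1–16 → 16 bp
  17–40 → 24 bp
  41–132 → 92 bp
  133–205 → 73 bp
Sorted largest to smallest: 92, 73, 24, 16 bp.

92, 73, 24, 16 bp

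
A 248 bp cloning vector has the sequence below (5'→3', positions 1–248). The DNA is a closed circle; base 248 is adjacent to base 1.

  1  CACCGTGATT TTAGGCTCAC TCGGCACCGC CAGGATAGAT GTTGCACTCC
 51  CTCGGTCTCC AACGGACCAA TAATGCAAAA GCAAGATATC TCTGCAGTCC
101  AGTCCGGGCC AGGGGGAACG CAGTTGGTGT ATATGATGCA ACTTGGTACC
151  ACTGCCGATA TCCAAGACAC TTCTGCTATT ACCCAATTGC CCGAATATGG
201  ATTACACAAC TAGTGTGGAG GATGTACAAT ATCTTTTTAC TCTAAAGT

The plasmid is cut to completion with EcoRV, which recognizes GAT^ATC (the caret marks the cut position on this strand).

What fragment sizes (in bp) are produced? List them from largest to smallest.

EcoRV sites (GATATC) start at positions 85, 157.
EcoRV cuts after base 3 of each site, so after positions 87, 159.
Circular molecule, 2 cuts → 2 fragments:
  88–159 → 72 bp
  160–248 then 1–87 → 89 + 87 = 176 bp
Sorted largest to smallest: 176, 72 bp.

176, 72 bp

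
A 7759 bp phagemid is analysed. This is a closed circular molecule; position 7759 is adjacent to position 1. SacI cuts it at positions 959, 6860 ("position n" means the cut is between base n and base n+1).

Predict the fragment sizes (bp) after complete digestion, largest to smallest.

5901, 1858 bp

Circular molecule, 2 cuts → 2 fragments:
  6860 − 959 = 5901 bp
  wrap: 7759 − 6860 + 959 = 1858 bp
Sorted largest to smallest: 5901, 1858 bp.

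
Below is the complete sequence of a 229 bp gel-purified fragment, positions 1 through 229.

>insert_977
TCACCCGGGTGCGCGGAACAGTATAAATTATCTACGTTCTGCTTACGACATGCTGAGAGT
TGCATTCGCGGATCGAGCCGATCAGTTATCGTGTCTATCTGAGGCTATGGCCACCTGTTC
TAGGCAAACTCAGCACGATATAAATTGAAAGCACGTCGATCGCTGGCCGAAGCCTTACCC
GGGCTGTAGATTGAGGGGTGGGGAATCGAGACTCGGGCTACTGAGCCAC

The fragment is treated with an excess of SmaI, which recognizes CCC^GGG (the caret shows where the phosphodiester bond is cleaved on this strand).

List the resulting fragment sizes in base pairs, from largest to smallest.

174, 49, 6 bp

SmaI sites (CCCGGG) start at positions 4, 178.
SmaI cuts after base 3 of each site, so after positions 6, 180.
Linear molecule, 2 cuts → 3 fragments:
  1–6 → 6 bp
  7–180 → 174 bp
  181–229 → 49 bp
Sorted largest to smallest: 174, 49, 6 bp.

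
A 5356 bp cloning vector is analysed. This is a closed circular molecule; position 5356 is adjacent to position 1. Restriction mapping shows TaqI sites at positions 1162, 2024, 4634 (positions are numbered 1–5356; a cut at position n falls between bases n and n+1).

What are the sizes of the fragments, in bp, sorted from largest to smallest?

2610, 1884, 862 bp

Circular molecule, 3 cuts → 3 fragments:
  2024 − 1162 = 862 bp
  4634 − 2024 = 2610 bp
  wrap: 5356 − 4634 + 1162 = 1884 bp
Sorted largest to smallest: 2610, 1884, 862 bp.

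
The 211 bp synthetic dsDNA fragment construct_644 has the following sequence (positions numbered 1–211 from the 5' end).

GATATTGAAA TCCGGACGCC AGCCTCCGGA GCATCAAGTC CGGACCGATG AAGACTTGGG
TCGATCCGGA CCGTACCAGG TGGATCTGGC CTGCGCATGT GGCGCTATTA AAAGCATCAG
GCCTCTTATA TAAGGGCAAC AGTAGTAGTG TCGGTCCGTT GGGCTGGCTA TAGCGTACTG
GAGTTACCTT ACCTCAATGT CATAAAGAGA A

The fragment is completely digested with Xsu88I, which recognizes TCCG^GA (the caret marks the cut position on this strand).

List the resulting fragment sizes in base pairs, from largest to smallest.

143, 26, 14, 14, 14 bp

Xsu88I sites (TCCGGA) start at positions 11, 25, 39, 65.
Xsu88I cuts after base 4 of each site, so after positions 14, 28, 42, 68.
Linear molecule, 4 cuts → 5 fragments:
  1–14 → 14 bp
  15–28 → 14 bp
  29–42 → 14 bp
  43–68 → 26 bp
  69–211 → 143 bp
Sorted largest to smallest: 143, 26, 14, 14, 14 bp.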